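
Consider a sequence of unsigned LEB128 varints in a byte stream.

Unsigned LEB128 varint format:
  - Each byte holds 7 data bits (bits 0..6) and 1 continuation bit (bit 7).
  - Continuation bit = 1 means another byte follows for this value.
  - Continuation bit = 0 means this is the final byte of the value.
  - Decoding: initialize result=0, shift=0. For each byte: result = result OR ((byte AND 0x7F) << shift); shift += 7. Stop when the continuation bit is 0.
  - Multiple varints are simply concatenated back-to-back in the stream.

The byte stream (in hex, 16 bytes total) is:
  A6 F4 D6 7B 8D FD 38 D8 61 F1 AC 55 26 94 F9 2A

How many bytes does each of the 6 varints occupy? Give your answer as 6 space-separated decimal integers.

  byte[0]=0xA6 cont=1 payload=0x26=38: acc |= 38<<0 -> acc=38 shift=7
  byte[1]=0xF4 cont=1 payload=0x74=116: acc |= 116<<7 -> acc=14886 shift=14
  byte[2]=0xD6 cont=1 payload=0x56=86: acc |= 86<<14 -> acc=1423910 shift=21
  byte[3]=0x7B cont=0 payload=0x7B=123: acc |= 123<<21 -> acc=259373606 shift=28 [end]
Varint 1: bytes[0:4] = A6 F4 D6 7B -> value 259373606 (4 byte(s))
  byte[4]=0x8D cont=1 payload=0x0D=13: acc |= 13<<0 -> acc=13 shift=7
  byte[5]=0xFD cont=1 payload=0x7D=125: acc |= 125<<7 -> acc=16013 shift=14
  byte[6]=0x38 cont=0 payload=0x38=56: acc |= 56<<14 -> acc=933517 shift=21 [end]
Varint 2: bytes[4:7] = 8D FD 38 -> value 933517 (3 byte(s))
  byte[7]=0xD8 cont=1 payload=0x58=88: acc |= 88<<0 -> acc=88 shift=7
  byte[8]=0x61 cont=0 payload=0x61=97: acc |= 97<<7 -> acc=12504 shift=14 [end]
Varint 3: bytes[7:9] = D8 61 -> value 12504 (2 byte(s))
  byte[9]=0xF1 cont=1 payload=0x71=113: acc |= 113<<0 -> acc=113 shift=7
  byte[10]=0xAC cont=1 payload=0x2C=44: acc |= 44<<7 -> acc=5745 shift=14
  byte[11]=0x55 cont=0 payload=0x55=85: acc |= 85<<14 -> acc=1398385 shift=21 [end]
Varint 4: bytes[9:12] = F1 AC 55 -> value 1398385 (3 byte(s))
  byte[12]=0x26 cont=0 payload=0x26=38: acc |= 38<<0 -> acc=38 shift=7 [end]
Varint 5: bytes[12:13] = 26 -> value 38 (1 byte(s))
  byte[13]=0x94 cont=1 payload=0x14=20: acc |= 20<<0 -> acc=20 shift=7
  byte[14]=0xF9 cont=1 payload=0x79=121: acc |= 121<<7 -> acc=15508 shift=14
  byte[15]=0x2A cont=0 payload=0x2A=42: acc |= 42<<14 -> acc=703636 shift=21 [end]
Varint 6: bytes[13:16] = 94 F9 2A -> value 703636 (3 byte(s))

Answer: 4 3 2 3 1 3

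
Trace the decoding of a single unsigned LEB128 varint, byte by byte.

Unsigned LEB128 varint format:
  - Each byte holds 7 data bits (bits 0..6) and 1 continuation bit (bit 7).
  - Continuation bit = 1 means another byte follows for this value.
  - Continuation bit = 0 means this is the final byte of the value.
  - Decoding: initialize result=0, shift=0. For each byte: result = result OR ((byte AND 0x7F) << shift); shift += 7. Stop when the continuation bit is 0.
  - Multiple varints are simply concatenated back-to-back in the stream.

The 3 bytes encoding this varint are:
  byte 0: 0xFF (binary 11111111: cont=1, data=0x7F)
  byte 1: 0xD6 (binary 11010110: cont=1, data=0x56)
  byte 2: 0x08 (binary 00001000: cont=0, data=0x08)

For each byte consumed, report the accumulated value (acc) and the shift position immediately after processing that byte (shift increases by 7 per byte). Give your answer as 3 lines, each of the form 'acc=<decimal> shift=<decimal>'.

byte 0=0xFF: payload=0x7F=127, contrib = 127<<0 = 127; acc -> 127, shift -> 7
byte 1=0xD6: payload=0x56=86, contrib = 86<<7 = 11008; acc -> 11135, shift -> 14
byte 2=0x08: payload=0x08=8, contrib = 8<<14 = 131072; acc -> 142207, shift -> 21

Answer: acc=127 shift=7
acc=11135 shift=14
acc=142207 shift=21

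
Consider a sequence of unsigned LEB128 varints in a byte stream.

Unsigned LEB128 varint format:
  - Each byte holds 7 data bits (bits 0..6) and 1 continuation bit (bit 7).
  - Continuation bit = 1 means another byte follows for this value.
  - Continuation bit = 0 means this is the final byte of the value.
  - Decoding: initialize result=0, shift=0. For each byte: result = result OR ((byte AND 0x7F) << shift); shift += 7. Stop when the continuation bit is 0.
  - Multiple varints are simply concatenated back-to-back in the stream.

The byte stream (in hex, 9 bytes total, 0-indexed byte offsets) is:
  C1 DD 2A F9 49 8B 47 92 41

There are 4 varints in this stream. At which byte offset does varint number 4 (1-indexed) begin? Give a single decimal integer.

Answer: 7

Derivation:
  byte[0]=0xC1 cont=1 payload=0x41=65: acc |= 65<<0 -> acc=65 shift=7
  byte[1]=0xDD cont=1 payload=0x5D=93: acc |= 93<<7 -> acc=11969 shift=14
  byte[2]=0x2A cont=0 payload=0x2A=42: acc |= 42<<14 -> acc=700097 shift=21 [end]
Varint 1: bytes[0:3] = C1 DD 2A -> value 700097 (3 byte(s))
  byte[3]=0xF9 cont=1 payload=0x79=121: acc |= 121<<0 -> acc=121 shift=7
  byte[4]=0x49 cont=0 payload=0x49=73: acc |= 73<<7 -> acc=9465 shift=14 [end]
Varint 2: bytes[3:5] = F9 49 -> value 9465 (2 byte(s))
  byte[5]=0x8B cont=1 payload=0x0B=11: acc |= 11<<0 -> acc=11 shift=7
  byte[6]=0x47 cont=0 payload=0x47=71: acc |= 71<<7 -> acc=9099 shift=14 [end]
Varint 3: bytes[5:7] = 8B 47 -> value 9099 (2 byte(s))
  byte[7]=0x92 cont=1 payload=0x12=18: acc |= 18<<0 -> acc=18 shift=7
  byte[8]=0x41 cont=0 payload=0x41=65: acc |= 65<<7 -> acc=8338 shift=14 [end]
Varint 4: bytes[7:9] = 92 41 -> value 8338 (2 byte(s))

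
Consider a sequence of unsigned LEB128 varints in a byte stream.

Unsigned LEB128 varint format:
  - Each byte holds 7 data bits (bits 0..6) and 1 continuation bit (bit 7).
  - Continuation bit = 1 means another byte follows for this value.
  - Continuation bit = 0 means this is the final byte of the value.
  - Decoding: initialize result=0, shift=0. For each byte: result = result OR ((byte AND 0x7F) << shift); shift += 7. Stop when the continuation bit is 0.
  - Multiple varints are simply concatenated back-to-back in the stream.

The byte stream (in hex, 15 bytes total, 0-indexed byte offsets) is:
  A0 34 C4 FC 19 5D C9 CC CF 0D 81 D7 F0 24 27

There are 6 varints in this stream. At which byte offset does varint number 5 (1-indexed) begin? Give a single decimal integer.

Answer: 10

Derivation:
  byte[0]=0xA0 cont=1 payload=0x20=32: acc |= 32<<0 -> acc=32 shift=7
  byte[1]=0x34 cont=0 payload=0x34=52: acc |= 52<<7 -> acc=6688 shift=14 [end]
Varint 1: bytes[0:2] = A0 34 -> value 6688 (2 byte(s))
  byte[2]=0xC4 cont=1 payload=0x44=68: acc |= 68<<0 -> acc=68 shift=7
  byte[3]=0xFC cont=1 payload=0x7C=124: acc |= 124<<7 -> acc=15940 shift=14
  byte[4]=0x19 cont=0 payload=0x19=25: acc |= 25<<14 -> acc=425540 shift=21 [end]
Varint 2: bytes[2:5] = C4 FC 19 -> value 425540 (3 byte(s))
  byte[5]=0x5D cont=0 payload=0x5D=93: acc |= 93<<0 -> acc=93 shift=7 [end]
Varint 3: bytes[5:6] = 5D -> value 93 (1 byte(s))
  byte[6]=0xC9 cont=1 payload=0x49=73: acc |= 73<<0 -> acc=73 shift=7
  byte[7]=0xCC cont=1 payload=0x4C=76: acc |= 76<<7 -> acc=9801 shift=14
  byte[8]=0xCF cont=1 payload=0x4F=79: acc |= 79<<14 -> acc=1304137 shift=21
  byte[9]=0x0D cont=0 payload=0x0D=13: acc |= 13<<21 -> acc=28567113 shift=28 [end]
Varint 4: bytes[6:10] = C9 CC CF 0D -> value 28567113 (4 byte(s))
  byte[10]=0x81 cont=1 payload=0x01=1: acc |= 1<<0 -> acc=1 shift=7
  byte[11]=0xD7 cont=1 payload=0x57=87: acc |= 87<<7 -> acc=11137 shift=14
  byte[12]=0xF0 cont=1 payload=0x70=112: acc |= 112<<14 -> acc=1846145 shift=21
  byte[13]=0x24 cont=0 payload=0x24=36: acc |= 36<<21 -> acc=77343617 shift=28 [end]
Varint 5: bytes[10:14] = 81 D7 F0 24 -> value 77343617 (4 byte(s))
  byte[14]=0x27 cont=0 payload=0x27=39: acc |= 39<<0 -> acc=39 shift=7 [end]
Varint 6: bytes[14:15] = 27 -> value 39 (1 byte(s))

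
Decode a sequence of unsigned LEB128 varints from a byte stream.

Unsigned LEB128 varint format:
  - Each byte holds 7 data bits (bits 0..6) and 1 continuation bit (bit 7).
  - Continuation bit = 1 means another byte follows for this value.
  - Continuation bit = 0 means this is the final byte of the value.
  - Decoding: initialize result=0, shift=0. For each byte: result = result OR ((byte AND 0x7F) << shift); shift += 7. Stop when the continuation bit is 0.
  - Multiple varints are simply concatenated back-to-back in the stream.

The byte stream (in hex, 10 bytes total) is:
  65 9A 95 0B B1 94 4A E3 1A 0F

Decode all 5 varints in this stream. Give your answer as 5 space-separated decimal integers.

  byte[0]=0x65 cont=0 payload=0x65=101: acc |= 101<<0 -> acc=101 shift=7 [end]
Varint 1: bytes[0:1] = 65 -> value 101 (1 byte(s))
  byte[1]=0x9A cont=1 payload=0x1A=26: acc |= 26<<0 -> acc=26 shift=7
  byte[2]=0x95 cont=1 payload=0x15=21: acc |= 21<<7 -> acc=2714 shift=14
  byte[3]=0x0B cont=0 payload=0x0B=11: acc |= 11<<14 -> acc=182938 shift=21 [end]
Varint 2: bytes[1:4] = 9A 95 0B -> value 182938 (3 byte(s))
  byte[4]=0xB1 cont=1 payload=0x31=49: acc |= 49<<0 -> acc=49 shift=7
  byte[5]=0x94 cont=1 payload=0x14=20: acc |= 20<<7 -> acc=2609 shift=14
  byte[6]=0x4A cont=0 payload=0x4A=74: acc |= 74<<14 -> acc=1215025 shift=21 [end]
Varint 3: bytes[4:7] = B1 94 4A -> value 1215025 (3 byte(s))
  byte[7]=0xE3 cont=1 payload=0x63=99: acc |= 99<<0 -> acc=99 shift=7
  byte[8]=0x1A cont=0 payload=0x1A=26: acc |= 26<<7 -> acc=3427 shift=14 [end]
Varint 4: bytes[7:9] = E3 1A -> value 3427 (2 byte(s))
  byte[9]=0x0F cont=0 payload=0x0F=15: acc |= 15<<0 -> acc=15 shift=7 [end]
Varint 5: bytes[9:10] = 0F -> value 15 (1 byte(s))

Answer: 101 182938 1215025 3427 15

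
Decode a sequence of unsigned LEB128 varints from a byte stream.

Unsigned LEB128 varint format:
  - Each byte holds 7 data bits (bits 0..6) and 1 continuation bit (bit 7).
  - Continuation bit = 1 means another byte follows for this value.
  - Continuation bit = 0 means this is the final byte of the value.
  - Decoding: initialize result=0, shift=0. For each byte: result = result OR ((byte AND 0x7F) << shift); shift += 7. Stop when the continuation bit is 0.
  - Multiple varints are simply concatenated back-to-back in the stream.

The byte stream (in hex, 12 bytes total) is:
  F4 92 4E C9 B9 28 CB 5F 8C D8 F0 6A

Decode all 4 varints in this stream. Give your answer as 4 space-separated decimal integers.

  byte[0]=0xF4 cont=1 payload=0x74=116: acc |= 116<<0 -> acc=116 shift=7
  byte[1]=0x92 cont=1 payload=0x12=18: acc |= 18<<7 -> acc=2420 shift=14
  byte[2]=0x4E cont=0 payload=0x4E=78: acc |= 78<<14 -> acc=1280372 shift=21 [end]
Varint 1: bytes[0:3] = F4 92 4E -> value 1280372 (3 byte(s))
  byte[3]=0xC9 cont=1 payload=0x49=73: acc |= 73<<0 -> acc=73 shift=7
  byte[4]=0xB9 cont=1 payload=0x39=57: acc |= 57<<7 -> acc=7369 shift=14
  byte[5]=0x28 cont=0 payload=0x28=40: acc |= 40<<14 -> acc=662729 shift=21 [end]
Varint 2: bytes[3:6] = C9 B9 28 -> value 662729 (3 byte(s))
  byte[6]=0xCB cont=1 payload=0x4B=75: acc |= 75<<0 -> acc=75 shift=7
  byte[7]=0x5F cont=0 payload=0x5F=95: acc |= 95<<7 -> acc=12235 shift=14 [end]
Varint 3: bytes[6:8] = CB 5F -> value 12235 (2 byte(s))
  byte[8]=0x8C cont=1 payload=0x0C=12: acc |= 12<<0 -> acc=12 shift=7
  byte[9]=0xD8 cont=1 payload=0x58=88: acc |= 88<<7 -> acc=11276 shift=14
  byte[10]=0xF0 cont=1 payload=0x70=112: acc |= 112<<14 -> acc=1846284 shift=21
  byte[11]=0x6A cont=0 payload=0x6A=106: acc |= 106<<21 -> acc=224144396 shift=28 [end]
Varint 4: bytes[8:12] = 8C D8 F0 6A -> value 224144396 (4 byte(s))

Answer: 1280372 662729 12235 224144396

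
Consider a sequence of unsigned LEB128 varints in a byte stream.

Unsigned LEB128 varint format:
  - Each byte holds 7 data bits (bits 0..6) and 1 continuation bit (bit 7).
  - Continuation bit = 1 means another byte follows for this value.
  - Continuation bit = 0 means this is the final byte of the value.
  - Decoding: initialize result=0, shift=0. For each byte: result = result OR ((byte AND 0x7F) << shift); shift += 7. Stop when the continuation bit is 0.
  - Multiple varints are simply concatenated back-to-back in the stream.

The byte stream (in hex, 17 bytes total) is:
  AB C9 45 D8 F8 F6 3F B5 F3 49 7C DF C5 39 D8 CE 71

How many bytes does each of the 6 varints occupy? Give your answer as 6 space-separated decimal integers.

  byte[0]=0xAB cont=1 payload=0x2B=43: acc |= 43<<0 -> acc=43 shift=7
  byte[1]=0xC9 cont=1 payload=0x49=73: acc |= 73<<7 -> acc=9387 shift=14
  byte[2]=0x45 cont=0 payload=0x45=69: acc |= 69<<14 -> acc=1139883 shift=21 [end]
Varint 1: bytes[0:3] = AB C9 45 -> value 1139883 (3 byte(s))
  byte[3]=0xD8 cont=1 payload=0x58=88: acc |= 88<<0 -> acc=88 shift=7
  byte[4]=0xF8 cont=1 payload=0x78=120: acc |= 120<<7 -> acc=15448 shift=14
  byte[5]=0xF6 cont=1 payload=0x76=118: acc |= 118<<14 -> acc=1948760 shift=21
  byte[6]=0x3F cont=0 payload=0x3F=63: acc |= 63<<21 -> acc=134069336 shift=28 [end]
Varint 2: bytes[3:7] = D8 F8 F6 3F -> value 134069336 (4 byte(s))
  byte[7]=0xB5 cont=1 payload=0x35=53: acc |= 53<<0 -> acc=53 shift=7
  byte[8]=0xF3 cont=1 payload=0x73=115: acc |= 115<<7 -> acc=14773 shift=14
  byte[9]=0x49 cont=0 payload=0x49=73: acc |= 73<<14 -> acc=1210805 shift=21 [end]
Varint 3: bytes[7:10] = B5 F3 49 -> value 1210805 (3 byte(s))
  byte[10]=0x7C cont=0 payload=0x7C=124: acc |= 124<<0 -> acc=124 shift=7 [end]
Varint 4: bytes[10:11] = 7C -> value 124 (1 byte(s))
  byte[11]=0xDF cont=1 payload=0x5F=95: acc |= 95<<0 -> acc=95 shift=7
  byte[12]=0xC5 cont=1 payload=0x45=69: acc |= 69<<7 -> acc=8927 shift=14
  byte[13]=0x39 cont=0 payload=0x39=57: acc |= 57<<14 -> acc=942815 shift=21 [end]
Varint 5: bytes[11:14] = DF C5 39 -> value 942815 (3 byte(s))
  byte[14]=0xD8 cont=1 payload=0x58=88: acc |= 88<<0 -> acc=88 shift=7
  byte[15]=0xCE cont=1 payload=0x4E=78: acc |= 78<<7 -> acc=10072 shift=14
  byte[16]=0x71 cont=0 payload=0x71=113: acc |= 113<<14 -> acc=1861464 shift=21 [end]
Varint 6: bytes[14:17] = D8 CE 71 -> value 1861464 (3 byte(s))

Answer: 3 4 3 1 3 3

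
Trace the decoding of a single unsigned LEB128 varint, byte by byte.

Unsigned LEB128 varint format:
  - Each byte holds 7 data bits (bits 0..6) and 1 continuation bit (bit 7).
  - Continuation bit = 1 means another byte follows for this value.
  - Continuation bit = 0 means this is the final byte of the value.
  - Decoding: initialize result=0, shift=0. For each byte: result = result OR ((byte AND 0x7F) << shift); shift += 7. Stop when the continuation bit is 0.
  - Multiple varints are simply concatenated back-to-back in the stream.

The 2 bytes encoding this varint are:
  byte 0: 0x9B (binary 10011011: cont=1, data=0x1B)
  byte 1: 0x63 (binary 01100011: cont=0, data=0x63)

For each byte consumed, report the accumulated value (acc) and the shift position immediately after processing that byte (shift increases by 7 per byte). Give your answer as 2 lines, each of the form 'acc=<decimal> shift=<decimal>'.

byte 0=0x9B: payload=0x1B=27, contrib = 27<<0 = 27; acc -> 27, shift -> 7
byte 1=0x63: payload=0x63=99, contrib = 99<<7 = 12672; acc -> 12699, shift -> 14

Answer: acc=27 shift=7
acc=12699 shift=14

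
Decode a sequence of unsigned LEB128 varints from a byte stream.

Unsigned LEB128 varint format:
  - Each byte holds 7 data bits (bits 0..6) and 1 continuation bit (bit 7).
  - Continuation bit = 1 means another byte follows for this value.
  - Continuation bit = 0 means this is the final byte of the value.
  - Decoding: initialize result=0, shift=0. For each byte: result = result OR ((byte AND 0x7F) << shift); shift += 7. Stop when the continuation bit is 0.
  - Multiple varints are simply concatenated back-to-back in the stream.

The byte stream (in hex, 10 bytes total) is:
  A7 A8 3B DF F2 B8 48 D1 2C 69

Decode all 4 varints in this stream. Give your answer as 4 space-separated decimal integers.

  byte[0]=0xA7 cont=1 payload=0x27=39: acc |= 39<<0 -> acc=39 shift=7
  byte[1]=0xA8 cont=1 payload=0x28=40: acc |= 40<<7 -> acc=5159 shift=14
  byte[2]=0x3B cont=0 payload=0x3B=59: acc |= 59<<14 -> acc=971815 shift=21 [end]
Varint 1: bytes[0:3] = A7 A8 3B -> value 971815 (3 byte(s))
  byte[3]=0xDF cont=1 payload=0x5F=95: acc |= 95<<0 -> acc=95 shift=7
  byte[4]=0xF2 cont=1 payload=0x72=114: acc |= 114<<7 -> acc=14687 shift=14
  byte[5]=0xB8 cont=1 payload=0x38=56: acc |= 56<<14 -> acc=932191 shift=21
  byte[6]=0x48 cont=0 payload=0x48=72: acc |= 72<<21 -> acc=151927135 shift=28 [end]
Varint 2: bytes[3:7] = DF F2 B8 48 -> value 151927135 (4 byte(s))
  byte[7]=0xD1 cont=1 payload=0x51=81: acc |= 81<<0 -> acc=81 shift=7
  byte[8]=0x2C cont=0 payload=0x2C=44: acc |= 44<<7 -> acc=5713 shift=14 [end]
Varint 3: bytes[7:9] = D1 2C -> value 5713 (2 byte(s))
  byte[9]=0x69 cont=0 payload=0x69=105: acc |= 105<<0 -> acc=105 shift=7 [end]
Varint 4: bytes[9:10] = 69 -> value 105 (1 byte(s))

Answer: 971815 151927135 5713 105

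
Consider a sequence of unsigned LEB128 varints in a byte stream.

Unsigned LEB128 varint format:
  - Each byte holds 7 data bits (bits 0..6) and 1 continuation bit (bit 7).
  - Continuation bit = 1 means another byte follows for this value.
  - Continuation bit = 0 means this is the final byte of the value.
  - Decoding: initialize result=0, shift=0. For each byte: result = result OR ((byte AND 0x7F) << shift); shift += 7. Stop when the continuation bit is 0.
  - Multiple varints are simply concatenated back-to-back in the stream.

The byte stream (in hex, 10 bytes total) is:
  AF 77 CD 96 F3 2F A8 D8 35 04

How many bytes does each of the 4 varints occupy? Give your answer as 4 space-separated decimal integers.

  byte[0]=0xAF cont=1 payload=0x2F=47: acc |= 47<<0 -> acc=47 shift=7
  byte[1]=0x77 cont=0 payload=0x77=119: acc |= 119<<7 -> acc=15279 shift=14 [end]
Varint 1: bytes[0:2] = AF 77 -> value 15279 (2 byte(s))
  byte[2]=0xCD cont=1 payload=0x4D=77: acc |= 77<<0 -> acc=77 shift=7
  byte[3]=0x96 cont=1 payload=0x16=22: acc |= 22<<7 -> acc=2893 shift=14
  byte[4]=0xF3 cont=1 payload=0x73=115: acc |= 115<<14 -> acc=1887053 shift=21
  byte[5]=0x2F cont=0 payload=0x2F=47: acc |= 47<<21 -> acc=100453197 shift=28 [end]
Varint 2: bytes[2:6] = CD 96 F3 2F -> value 100453197 (4 byte(s))
  byte[6]=0xA8 cont=1 payload=0x28=40: acc |= 40<<0 -> acc=40 shift=7
  byte[7]=0xD8 cont=1 payload=0x58=88: acc |= 88<<7 -> acc=11304 shift=14
  byte[8]=0x35 cont=0 payload=0x35=53: acc |= 53<<14 -> acc=879656 shift=21 [end]
Varint 3: bytes[6:9] = A8 D8 35 -> value 879656 (3 byte(s))
  byte[9]=0x04 cont=0 payload=0x04=4: acc |= 4<<0 -> acc=4 shift=7 [end]
Varint 4: bytes[9:10] = 04 -> value 4 (1 byte(s))

Answer: 2 4 3 1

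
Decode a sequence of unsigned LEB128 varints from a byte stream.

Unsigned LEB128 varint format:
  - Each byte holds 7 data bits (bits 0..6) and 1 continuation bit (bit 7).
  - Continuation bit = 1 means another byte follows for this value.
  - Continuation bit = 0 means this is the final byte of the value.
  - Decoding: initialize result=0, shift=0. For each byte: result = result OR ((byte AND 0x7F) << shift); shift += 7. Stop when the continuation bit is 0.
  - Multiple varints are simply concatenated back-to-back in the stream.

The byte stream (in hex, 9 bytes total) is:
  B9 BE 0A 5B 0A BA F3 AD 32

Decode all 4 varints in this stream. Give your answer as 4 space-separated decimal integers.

Answer: 171833 91 10 105609658

Derivation:
  byte[0]=0xB9 cont=1 payload=0x39=57: acc |= 57<<0 -> acc=57 shift=7
  byte[1]=0xBE cont=1 payload=0x3E=62: acc |= 62<<7 -> acc=7993 shift=14
  byte[2]=0x0A cont=0 payload=0x0A=10: acc |= 10<<14 -> acc=171833 shift=21 [end]
Varint 1: bytes[0:3] = B9 BE 0A -> value 171833 (3 byte(s))
  byte[3]=0x5B cont=0 payload=0x5B=91: acc |= 91<<0 -> acc=91 shift=7 [end]
Varint 2: bytes[3:4] = 5B -> value 91 (1 byte(s))
  byte[4]=0x0A cont=0 payload=0x0A=10: acc |= 10<<0 -> acc=10 shift=7 [end]
Varint 3: bytes[4:5] = 0A -> value 10 (1 byte(s))
  byte[5]=0xBA cont=1 payload=0x3A=58: acc |= 58<<0 -> acc=58 shift=7
  byte[6]=0xF3 cont=1 payload=0x73=115: acc |= 115<<7 -> acc=14778 shift=14
  byte[7]=0xAD cont=1 payload=0x2D=45: acc |= 45<<14 -> acc=752058 shift=21
  byte[8]=0x32 cont=0 payload=0x32=50: acc |= 50<<21 -> acc=105609658 shift=28 [end]
Varint 4: bytes[5:9] = BA F3 AD 32 -> value 105609658 (4 byte(s))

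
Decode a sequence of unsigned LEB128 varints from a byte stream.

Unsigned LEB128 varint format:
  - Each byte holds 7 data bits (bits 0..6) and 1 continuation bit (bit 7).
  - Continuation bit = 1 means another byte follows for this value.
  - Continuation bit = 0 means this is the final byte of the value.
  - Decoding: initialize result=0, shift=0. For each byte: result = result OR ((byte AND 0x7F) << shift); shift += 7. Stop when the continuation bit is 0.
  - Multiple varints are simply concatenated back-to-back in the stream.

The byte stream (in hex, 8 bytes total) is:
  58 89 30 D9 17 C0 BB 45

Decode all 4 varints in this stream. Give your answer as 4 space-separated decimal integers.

  byte[0]=0x58 cont=0 payload=0x58=88: acc |= 88<<0 -> acc=88 shift=7 [end]
Varint 1: bytes[0:1] = 58 -> value 88 (1 byte(s))
  byte[1]=0x89 cont=1 payload=0x09=9: acc |= 9<<0 -> acc=9 shift=7
  byte[2]=0x30 cont=0 payload=0x30=48: acc |= 48<<7 -> acc=6153 shift=14 [end]
Varint 2: bytes[1:3] = 89 30 -> value 6153 (2 byte(s))
  byte[3]=0xD9 cont=1 payload=0x59=89: acc |= 89<<0 -> acc=89 shift=7
  byte[4]=0x17 cont=0 payload=0x17=23: acc |= 23<<7 -> acc=3033 shift=14 [end]
Varint 3: bytes[3:5] = D9 17 -> value 3033 (2 byte(s))
  byte[5]=0xC0 cont=1 payload=0x40=64: acc |= 64<<0 -> acc=64 shift=7
  byte[6]=0xBB cont=1 payload=0x3B=59: acc |= 59<<7 -> acc=7616 shift=14
  byte[7]=0x45 cont=0 payload=0x45=69: acc |= 69<<14 -> acc=1138112 shift=21 [end]
Varint 4: bytes[5:8] = C0 BB 45 -> value 1138112 (3 byte(s))

Answer: 88 6153 3033 1138112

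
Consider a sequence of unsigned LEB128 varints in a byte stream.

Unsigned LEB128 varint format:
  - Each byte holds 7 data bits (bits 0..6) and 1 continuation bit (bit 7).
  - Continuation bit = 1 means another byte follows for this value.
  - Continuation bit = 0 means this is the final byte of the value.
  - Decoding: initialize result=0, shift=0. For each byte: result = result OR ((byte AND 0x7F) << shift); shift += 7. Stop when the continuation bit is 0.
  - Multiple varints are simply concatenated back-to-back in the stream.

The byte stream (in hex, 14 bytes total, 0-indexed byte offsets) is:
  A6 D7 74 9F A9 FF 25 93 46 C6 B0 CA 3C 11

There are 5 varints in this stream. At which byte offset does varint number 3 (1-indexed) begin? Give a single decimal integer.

  byte[0]=0xA6 cont=1 payload=0x26=38: acc |= 38<<0 -> acc=38 shift=7
  byte[1]=0xD7 cont=1 payload=0x57=87: acc |= 87<<7 -> acc=11174 shift=14
  byte[2]=0x74 cont=0 payload=0x74=116: acc |= 116<<14 -> acc=1911718 shift=21 [end]
Varint 1: bytes[0:3] = A6 D7 74 -> value 1911718 (3 byte(s))
  byte[3]=0x9F cont=1 payload=0x1F=31: acc |= 31<<0 -> acc=31 shift=7
  byte[4]=0xA9 cont=1 payload=0x29=41: acc |= 41<<7 -> acc=5279 shift=14
  byte[5]=0xFF cont=1 payload=0x7F=127: acc |= 127<<14 -> acc=2086047 shift=21
  byte[6]=0x25 cont=0 payload=0x25=37: acc |= 37<<21 -> acc=79680671 shift=28 [end]
Varint 2: bytes[3:7] = 9F A9 FF 25 -> value 79680671 (4 byte(s))
  byte[7]=0x93 cont=1 payload=0x13=19: acc |= 19<<0 -> acc=19 shift=7
  byte[8]=0x46 cont=0 payload=0x46=70: acc |= 70<<7 -> acc=8979 shift=14 [end]
Varint 3: bytes[7:9] = 93 46 -> value 8979 (2 byte(s))
  byte[9]=0xC6 cont=1 payload=0x46=70: acc |= 70<<0 -> acc=70 shift=7
  byte[10]=0xB0 cont=1 payload=0x30=48: acc |= 48<<7 -> acc=6214 shift=14
  byte[11]=0xCA cont=1 payload=0x4A=74: acc |= 74<<14 -> acc=1218630 shift=21
  byte[12]=0x3C cont=0 payload=0x3C=60: acc |= 60<<21 -> acc=127047750 shift=28 [end]
Varint 4: bytes[9:13] = C6 B0 CA 3C -> value 127047750 (4 byte(s))
  byte[13]=0x11 cont=0 payload=0x11=17: acc |= 17<<0 -> acc=17 shift=7 [end]
Varint 5: bytes[13:14] = 11 -> value 17 (1 byte(s))

Answer: 7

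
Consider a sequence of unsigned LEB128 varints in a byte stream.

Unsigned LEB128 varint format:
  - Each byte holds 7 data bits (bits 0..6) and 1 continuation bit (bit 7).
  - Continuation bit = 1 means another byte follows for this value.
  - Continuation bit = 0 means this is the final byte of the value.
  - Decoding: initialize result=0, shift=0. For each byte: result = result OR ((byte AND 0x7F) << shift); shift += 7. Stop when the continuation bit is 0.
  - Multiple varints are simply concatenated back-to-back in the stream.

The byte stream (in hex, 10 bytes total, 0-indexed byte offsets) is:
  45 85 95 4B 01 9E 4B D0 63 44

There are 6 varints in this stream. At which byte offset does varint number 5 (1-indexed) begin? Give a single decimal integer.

Answer: 7

Derivation:
  byte[0]=0x45 cont=0 payload=0x45=69: acc |= 69<<0 -> acc=69 shift=7 [end]
Varint 1: bytes[0:1] = 45 -> value 69 (1 byte(s))
  byte[1]=0x85 cont=1 payload=0x05=5: acc |= 5<<0 -> acc=5 shift=7
  byte[2]=0x95 cont=1 payload=0x15=21: acc |= 21<<7 -> acc=2693 shift=14
  byte[3]=0x4B cont=0 payload=0x4B=75: acc |= 75<<14 -> acc=1231493 shift=21 [end]
Varint 2: bytes[1:4] = 85 95 4B -> value 1231493 (3 byte(s))
  byte[4]=0x01 cont=0 payload=0x01=1: acc |= 1<<0 -> acc=1 shift=7 [end]
Varint 3: bytes[4:5] = 01 -> value 1 (1 byte(s))
  byte[5]=0x9E cont=1 payload=0x1E=30: acc |= 30<<0 -> acc=30 shift=7
  byte[6]=0x4B cont=0 payload=0x4B=75: acc |= 75<<7 -> acc=9630 shift=14 [end]
Varint 4: bytes[5:7] = 9E 4B -> value 9630 (2 byte(s))
  byte[7]=0xD0 cont=1 payload=0x50=80: acc |= 80<<0 -> acc=80 shift=7
  byte[8]=0x63 cont=0 payload=0x63=99: acc |= 99<<7 -> acc=12752 shift=14 [end]
Varint 5: bytes[7:9] = D0 63 -> value 12752 (2 byte(s))
  byte[9]=0x44 cont=0 payload=0x44=68: acc |= 68<<0 -> acc=68 shift=7 [end]
Varint 6: bytes[9:10] = 44 -> value 68 (1 byte(s))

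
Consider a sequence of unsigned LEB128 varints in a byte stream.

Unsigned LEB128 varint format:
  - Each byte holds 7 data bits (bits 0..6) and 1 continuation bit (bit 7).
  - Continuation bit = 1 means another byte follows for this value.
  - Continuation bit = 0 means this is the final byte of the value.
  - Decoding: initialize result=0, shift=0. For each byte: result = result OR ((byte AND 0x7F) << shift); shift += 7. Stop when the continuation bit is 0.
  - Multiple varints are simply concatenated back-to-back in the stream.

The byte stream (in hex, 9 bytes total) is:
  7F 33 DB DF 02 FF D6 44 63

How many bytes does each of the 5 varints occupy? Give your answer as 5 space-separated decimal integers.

  byte[0]=0x7F cont=0 payload=0x7F=127: acc |= 127<<0 -> acc=127 shift=7 [end]
Varint 1: bytes[0:1] = 7F -> value 127 (1 byte(s))
  byte[1]=0x33 cont=0 payload=0x33=51: acc |= 51<<0 -> acc=51 shift=7 [end]
Varint 2: bytes[1:2] = 33 -> value 51 (1 byte(s))
  byte[2]=0xDB cont=1 payload=0x5B=91: acc |= 91<<0 -> acc=91 shift=7
  byte[3]=0xDF cont=1 payload=0x5F=95: acc |= 95<<7 -> acc=12251 shift=14
  byte[4]=0x02 cont=0 payload=0x02=2: acc |= 2<<14 -> acc=45019 shift=21 [end]
Varint 3: bytes[2:5] = DB DF 02 -> value 45019 (3 byte(s))
  byte[5]=0xFF cont=1 payload=0x7F=127: acc |= 127<<0 -> acc=127 shift=7
  byte[6]=0xD6 cont=1 payload=0x56=86: acc |= 86<<7 -> acc=11135 shift=14
  byte[7]=0x44 cont=0 payload=0x44=68: acc |= 68<<14 -> acc=1125247 shift=21 [end]
Varint 4: bytes[5:8] = FF D6 44 -> value 1125247 (3 byte(s))
  byte[8]=0x63 cont=0 payload=0x63=99: acc |= 99<<0 -> acc=99 shift=7 [end]
Varint 5: bytes[8:9] = 63 -> value 99 (1 byte(s))

Answer: 1 1 3 3 1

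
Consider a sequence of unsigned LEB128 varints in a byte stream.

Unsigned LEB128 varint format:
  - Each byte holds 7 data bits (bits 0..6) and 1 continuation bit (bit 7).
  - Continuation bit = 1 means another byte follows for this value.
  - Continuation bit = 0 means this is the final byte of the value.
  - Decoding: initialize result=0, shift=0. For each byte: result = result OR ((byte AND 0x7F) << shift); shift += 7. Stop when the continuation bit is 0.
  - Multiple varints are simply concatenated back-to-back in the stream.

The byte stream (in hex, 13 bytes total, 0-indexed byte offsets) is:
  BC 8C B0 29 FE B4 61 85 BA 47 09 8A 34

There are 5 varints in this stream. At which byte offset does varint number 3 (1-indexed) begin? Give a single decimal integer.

  byte[0]=0xBC cont=1 payload=0x3C=60: acc |= 60<<0 -> acc=60 shift=7
  byte[1]=0x8C cont=1 payload=0x0C=12: acc |= 12<<7 -> acc=1596 shift=14
  byte[2]=0xB0 cont=1 payload=0x30=48: acc |= 48<<14 -> acc=788028 shift=21
  byte[3]=0x29 cont=0 payload=0x29=41: acc |= 41<<21 -> acc=86771260 shift=28 [end]
Varint 1: bytes[0:4] = BC 8C B0 29 -> value 86771260 (4 byte(s))
  byte[4]=0xFE cont=1 payload=0x7E=126: acc |= 126<<0 -> acc=126 shift=7
  byte[5]=0xB4 cont=1 payload=0x34=52: acc |= 52<<7 -> acc=6782 shift=14
  byte[6]=0x61 cont=0 payload=0x61=97: acc |= 97<<14 -> acc=1596030 shift=21 [end]
Varint 2: bytes[4:7] = FE B4 61 -> value 1596030 (3 byte(s))
  byte[7]=0x85 cont=1 payload=0x05=5: acc |= 5<<0 -> acc=5 shift=7
  byte[8]=0xBA cont=1 payload=0x3A=58: acc |= 58<<7 -> acc=7429 shift=14
  byte[9]=0x47 cont=0 payload=0x47=71: acc |= 71<<14 -> acc=1170693 shift=21 [end]
Varint 3: bytes[7:10] = 85 BA 47 -> value 1170693 (3 byte(s))
  byte[10]=0x09 cont=0 payload=0x09=9: acc |= 9<<0 -> acc=9 shift=7 [end]
Varint 4: bytes[10:11] = 09 -> value 9 (1 byte(s))
  byte[11]=0x8A cont=1 payload=0x0A=10: acc |= 10<<0 -> acc=10 shift=7
  byte[12]=0x34 cont=0 payload=0x34=52: acc |= 52<<7 -> acc=6666 shift=14 [end]
Varint 5: bytes[11:13] = 8A 34 -> value 6666 (2 byte(s))

Answer: 7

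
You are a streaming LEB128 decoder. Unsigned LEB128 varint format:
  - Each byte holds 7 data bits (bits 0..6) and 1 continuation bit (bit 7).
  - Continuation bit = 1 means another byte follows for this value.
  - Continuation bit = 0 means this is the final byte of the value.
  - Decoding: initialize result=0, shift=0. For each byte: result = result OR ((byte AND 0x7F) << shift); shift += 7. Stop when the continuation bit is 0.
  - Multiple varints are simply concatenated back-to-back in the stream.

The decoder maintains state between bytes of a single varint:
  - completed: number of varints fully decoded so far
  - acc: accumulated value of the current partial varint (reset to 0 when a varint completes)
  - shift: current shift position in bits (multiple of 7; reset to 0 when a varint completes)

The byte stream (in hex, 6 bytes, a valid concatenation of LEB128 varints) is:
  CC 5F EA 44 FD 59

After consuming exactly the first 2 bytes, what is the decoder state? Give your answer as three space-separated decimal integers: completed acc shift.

byte[0]=0xCC cont=1 payload=0x4C: acc |= 76<<0 -> completed=0 acc=76 shift=7
byte[1]=0x5F cont=0 payload=0x5F: varint #1 complete (value=12236); reset -> completed=1 acc=0 shift=0

Answer: 1 0 0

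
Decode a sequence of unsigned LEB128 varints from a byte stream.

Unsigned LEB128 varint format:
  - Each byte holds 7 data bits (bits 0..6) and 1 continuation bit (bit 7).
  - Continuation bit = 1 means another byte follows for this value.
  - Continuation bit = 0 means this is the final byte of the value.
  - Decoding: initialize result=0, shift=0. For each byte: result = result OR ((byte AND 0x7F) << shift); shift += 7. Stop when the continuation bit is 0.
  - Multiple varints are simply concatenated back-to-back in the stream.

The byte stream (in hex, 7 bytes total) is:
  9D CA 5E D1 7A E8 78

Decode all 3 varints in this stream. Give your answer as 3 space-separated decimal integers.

Answer: 1549597 15697 15464

Derivation:
  byte[0]=0x9D cont=1 payload=0x1D=29: acc |= 29<<0 -> acc=29 shift=7
  byte[1]=0xCA cont=1 payload=0x4A=74: acc |= 74<<7 -> acc=9501 shift=14
  byte[2]=0x5E cont=0 payload=0x5E=94: acc |= 94<<14 -> acc=1549597 shift=21 [end]
Varint 1: bytes[0:3] = 9D CA 5E -> value 1549597 (3 byte(s))
  byte[3]=0xD1 cont=1 payload=0x51=81: acc |= 81<<0 -> acc=81 shift=7
  byte[4]=0x7A cont=0 payload=0x7A=122: acc |= 122<<7 -> acc=15697 shift=14 [end]
Varint 2: bytes[3:5] = D1 7A -> value 15697 (2 byte(s))
  byte[5]=0xE8 cont=1 payload=0x68=104: acc |= 104<<0 -> acc=104 shift=7
  byte[6]=0x78 cont=0 payload=0x78=120: acc |= 120<<7 -> acc=15464 shift=14 [end]
Varint 3: bytes[5:7] = E8 78 -> value 15464 (2 byte(s))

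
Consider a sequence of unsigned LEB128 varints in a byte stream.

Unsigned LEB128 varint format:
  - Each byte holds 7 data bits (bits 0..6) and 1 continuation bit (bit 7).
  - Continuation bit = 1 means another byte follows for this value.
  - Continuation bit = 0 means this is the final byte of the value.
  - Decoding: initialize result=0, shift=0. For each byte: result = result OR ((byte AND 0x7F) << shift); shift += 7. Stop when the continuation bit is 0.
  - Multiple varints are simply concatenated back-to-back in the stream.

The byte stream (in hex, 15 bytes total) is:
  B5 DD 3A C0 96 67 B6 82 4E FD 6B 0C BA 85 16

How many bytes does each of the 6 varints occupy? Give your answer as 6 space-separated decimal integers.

  byte[0]=0xB5 cont=1 payload=0x35=53: acc |= 53<<0 -> acc=53 shift=7
  byte[1]=0xDD cont=1 payload=0x5D=93: acc |= 93<<7 -> acc=11957 shift=14
  byte[2]=0x3A cont=0 payload=0x3A=58: acc |= 58<<14 -> acc=962229 shift=21 [end]
Varint 1: bytes[0:3] = B5 DD 3A -> value 962229 (3 byte(s))
  byte[3]=0xC0 cont=1 payload=0x40=64: acc |= 64<<0 -> acc=64 shift=7
  byte[4]=0x96 cont=1 payload=0x16=22: acc |= 22<<7 -> acc=2880 shift=14
  byte[5]=0x67 cont=0 payload=0x67=103: acc |= 103<<14 -> acc=1690432 shift=21 [end]
Varint 2: bytes[3:6] = C0 96 67 -> value 1690432 (3 byte(s))
  byte[6]=0xB6 cont=1 payload=0x36=54: acc |= 54<<0 -> acc=54 shift=7
  byte[7]=0x82 cont=1 payload=0x02=2: acc |= 2<<7 -> acc=310 shift=14
  byte[8]=0x4E cont=0 payload=0x4E=78: acc |= 78<<14 -> acc=1278262 shift=21 [end]
Varint 3: bytes[6:9] = B6 82 4E -> value 1278262 (3 byte(s))
  byte[9]=0xFD cont=1 payload=0x7D=125: acc |= 125<<0 -> acc=125 shift=7
  byte[10]=0x6B cont=0 payload=0x6B=107: acc |= 107<<7 -> acc=13821 shift=14 [end]
Varint 4: bytes[9:11] = FD 6B -> value 13821 (2 byte(s))
  byte[11]=0x0C cont=0 payload=0x0C=12: acc |= 12<<0 -> acc=12 shift=7 [end]
Varint 5: bytes[11:12] = 0C -> value 12 (1 byte(s))
  byte[12]=0xBA cont=1 payload=0x3A=58: acc |= 58<<0 -> acc=58 shift=7
  byte[13]=0x85 cont=1 payload=0x05=5: acc |= 5<<7 -> acc=698 shift=14
  byte[14]=0x16 cont=0 payload=0x16=22: acc |= 22<<14 -> acc=361146 shift=21 [end]
Varint 6: bytes[12:15] = BA 85 16 -> value 361146 (3 byte(s))

Answer: 3 3 3 2 1 3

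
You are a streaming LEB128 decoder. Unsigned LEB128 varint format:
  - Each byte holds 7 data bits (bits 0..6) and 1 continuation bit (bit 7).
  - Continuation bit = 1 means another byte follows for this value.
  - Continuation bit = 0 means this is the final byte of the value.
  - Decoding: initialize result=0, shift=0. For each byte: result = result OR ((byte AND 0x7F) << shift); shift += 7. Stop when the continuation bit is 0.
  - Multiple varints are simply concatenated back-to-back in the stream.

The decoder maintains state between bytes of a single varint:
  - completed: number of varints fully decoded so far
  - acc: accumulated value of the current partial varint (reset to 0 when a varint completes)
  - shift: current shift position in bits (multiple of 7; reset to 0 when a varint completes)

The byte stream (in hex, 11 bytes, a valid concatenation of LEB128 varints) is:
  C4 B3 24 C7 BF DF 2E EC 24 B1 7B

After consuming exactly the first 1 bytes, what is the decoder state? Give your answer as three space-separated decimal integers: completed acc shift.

Answer: 0 68 7

Derivation:
byte[0]=0xC4 cont=1 payload=0x44: acc |= 68<<0 -> completed=0 acc=68 shift=7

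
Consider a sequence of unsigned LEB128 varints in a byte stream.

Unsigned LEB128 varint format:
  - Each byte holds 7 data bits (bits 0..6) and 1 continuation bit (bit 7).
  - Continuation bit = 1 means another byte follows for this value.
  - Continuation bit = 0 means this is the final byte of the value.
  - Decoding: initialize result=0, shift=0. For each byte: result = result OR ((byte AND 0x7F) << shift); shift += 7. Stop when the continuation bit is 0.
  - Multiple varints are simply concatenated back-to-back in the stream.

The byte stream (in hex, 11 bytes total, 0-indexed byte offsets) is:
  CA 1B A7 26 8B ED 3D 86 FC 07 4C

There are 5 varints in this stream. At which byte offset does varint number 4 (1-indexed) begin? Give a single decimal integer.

  byte[0]=0xCA cont=1 payload=0x4A=74: acc |= 74<<0 -> acc=74 shift=7
  byte[1]=0x1B cont=0 payload=0x1B=27: acc |= 27<<7 -> acc=3530 shift=14 [end]
Varint 1: bytes[0:2] = CA 1B -> value 3530 (2 byte(s))
  byte[2]=0xA7 cont=1 payload=0x27=39: acc |= 39<<0 -> acc=39 shift=7
  byte[3]=0x26 cont=0 payload=0x26=38: acc |= 38<<7 -> acc=4903 shift=14 [end]
Varint 2: bytes[2:4] = A7 26 -> value 4903 (2 byte(s))
  byte[4]=0x8B cont=1 payload=0x0B=11: acc |= 11<<0 -> acc=11 shift=7
  byte[5]=0xED cont=1 payload=0x6D=109: acc |= 109<<7 -> acc=13963 shift=14
  byte[6]=0x3D cont=0 payload=0x3D=61: acc |= 61<<14 -> acc=1013387 shift=21 [end]
Varint 3: bytes[4:7] = 8B ED 3D -> value 1013387 (3 byte(s))
  byte[7]=0x86 cont=1 payload=0x06=6: acc |= 6<<0 -> acc=6 shift=7
  byte[8]=0xFC cont=1 payload=0x7C=124: acc |= 124<<7 -> acc=15878 shift=14
  byte[9]=0x07 cont=0 payload=0x07=7: acc |= 7<<14 -> acc=130566 shift=21 [end]
Varint 4: bytes[7:10] = 86 FC 07 -> value 130566 (3 byte(s))
  byte[10]=0x4C cont=0 payload=0x4C=76: acc |= 76<<0 -> acc=76 shift=7 [end]
Varint 5: bytes[10:11] = 4C -> value 76 (1 byte(s))

Answer: 7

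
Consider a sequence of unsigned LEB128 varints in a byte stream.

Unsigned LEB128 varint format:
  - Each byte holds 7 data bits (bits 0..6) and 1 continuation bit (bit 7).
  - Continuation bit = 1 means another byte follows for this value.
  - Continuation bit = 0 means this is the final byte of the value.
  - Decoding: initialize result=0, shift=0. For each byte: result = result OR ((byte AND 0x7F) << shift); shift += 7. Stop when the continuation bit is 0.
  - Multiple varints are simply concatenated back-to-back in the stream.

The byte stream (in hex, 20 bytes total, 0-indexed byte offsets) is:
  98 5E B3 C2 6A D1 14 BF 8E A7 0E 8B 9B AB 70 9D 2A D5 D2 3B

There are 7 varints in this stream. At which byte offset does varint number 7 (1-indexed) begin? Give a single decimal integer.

  byte[0]=0x98 cont=1 payload=0x18=24: acc |= 24<<0 -> acc=24 shift=7
  byte[1]=0x5E cont=0 payload=0x5E=94: acc |= 94<<7 -> acc=12056 shift=14 [end]
Varint 1: bytes[0:2] = 98 5E -> value 12056 (2 byte(s))
  byte[2]=0xB3 cont=1 payload=0x33=51: acc |= 51<<0 -> acc=51 shift=7
  byte[3]=0xC2 cont=1 payload=0x42=66: acc |= 66<<7 -> acc=8499 shift=14
  byte[4]=0x6A cont=0 payload=0x6A=106: acc |= 106<<14 -> acc=1745203 shift=21 [end]
Varint 2: bytes[2:5] = B3 C2 6A -> value 1745203 (3 byte(s))
  byte[5]=0xD1 cont=1 payload=0x51=81: acc |= 81<<0 -> acc=81 shift=7
  byte[6]=0x14 cont=0 payload=0x14=20: acc |= 20<<7 -> acc=2641 shift=14 [end]
Varint 3: bytes[5:7] = D1 14 -> value 2641 (2 byte(s))
  byte[7]=0xBF cont=1 payload=0x3F=63: acc |= 63<<0 -> acc=63 shift=7
  byte[8]=0x8E cont=1 payload=0x0E=14: acc |= 14<<7 -> acc=1855 shift=14
  byte[9]=0xA7 cont=1 payload=0x27=39: acc |= 39<<14 -> acc=640831 shift=21
  byte[10]=0x0E cont=0 payload=0x0E=14: acc |= 14<<21 -> acc=30000959 shift=28 [end]
Varint 4: bytes[7:11] = BF 8E A7 0E -> value 30000959 (4 byte(s))
  byte[11]=0x8B cont=1 payload=0x0B=11: acc |= 11<<0 -> acc=11 shift=7
  byte[12]=0x9B cont=1 payload=0x1B=27: acc |= 27<<7 -> acc=3467 shift=14
  byte[13]=0xAB cont=1 payload=0x2B=43: acc |= 43<<14 -> acc=707979 shift=21
  byte[14]=0x70 cont=0 payload=0x70=112: acc |= 112<<21 -> acc=235589003 shift=28 [end]
Varint 5: bytes[11:15] = 8B 9B AB 70 -> value 235589003 (4 byte(s))
  byte[15]=0x9D cont=1 payload=0x1D=29: acc |= 29<<0 -> acc=29 shift=7
  byte[16]=0x2A cont=0 payload=0x2A=42: acc |= 42<<7 -> acc=5405 shift=14 [end]
Varint 6: bytes[15:17] = 9D 2A -> value 5405 (2 byte(s))
  byte[17]=0xD5 cont=1 payload=0x55=85: acc |= 85<<0 -> acc=85 shift=7
  byte[18]=0xD2 cont=1 payload=0x52=82: acc |= 82<<7 -> acc=10581 shift=14
  byte[19]=0x3B cont=0 payload=0x3B=59: acc |= 59<<14 -> acc=977237 shift=21 [end]
Varint 7: bytes[17:20] = D5 D2 3B -> value 977237 (3 byte(s))

Answer: 17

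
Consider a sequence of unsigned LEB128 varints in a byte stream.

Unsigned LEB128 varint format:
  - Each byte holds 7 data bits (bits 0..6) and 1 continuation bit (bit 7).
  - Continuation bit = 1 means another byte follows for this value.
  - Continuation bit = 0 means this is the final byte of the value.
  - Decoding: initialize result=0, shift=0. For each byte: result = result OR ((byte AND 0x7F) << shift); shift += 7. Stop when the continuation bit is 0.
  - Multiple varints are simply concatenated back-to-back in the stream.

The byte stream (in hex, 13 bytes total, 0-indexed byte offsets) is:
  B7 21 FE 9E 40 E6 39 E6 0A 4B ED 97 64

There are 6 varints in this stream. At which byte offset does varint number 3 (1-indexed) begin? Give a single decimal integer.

Answer: 5

Derivation:
  byte[0]=0xB7 cont=1 payload=0x37=55: acc |= 55<<0 -> acc=55 shift=7
  byte[1]=0x21 cont=0 payload=0x21=33: acc |= 33<<7 -> acc=4279 shift=14 [end]
Varint 1: bytes[0:2] = B7 21 -> value 4279 (2 byte(s))
  byte[2]=0xFE cont=1 payload=0x7E=126: acc |= 126<<0 -> acc=126 shift=7
  byte[3]=0x9E cont=1 payload=0x1E=30: acc |= 30<<7 -> acc=3966 shift=14
  byte[4]=0x40 cont=0 payload=0x40=64: acc |= 64<<14 -> acc=1052542 shift=21 [end]
Varint 2: bytes[2:5] = FE 9E 40 -> value 1052542 (3 byte(s))
  byte[5]=0xE6 cont=1 payload=0x66=102: acc |= 102<<0 -> acc=102 shift=7
  byte[6]=0x39 cont=0 payload=0x39=57: acc |= 57<<7 -> acc=7398 shift=14 [end]
Varint 3: bytes[5:7] = E6 39 -> value 7398 (2 byte(s))
  byte[7]=0xE6 cont=1 payload=0x66=102: acc |= 102<<0 -> acc=102 shift=7
  byte[8]=0x0A cont=0 payload=0x0A=10: acc |= 10<<7 -> acc=1382 shift=14 [end]
Varint 4: bytes[7:9] = E6 0A -> value 1382 (2 byte(s))
  byte[9]=0x4B cont=0 payload=0x4B=75: acc |= 75<<0 -> acc=75 shift=7 [end]
Varint 5: bytes[9:10] = 4B -> value 75 (1 byte(s))
  byte[10]=0xED cont=1 payload=0x6D=109: acc |= 109<<0 -> acc=109 shift=7
  byte[11]=0x97 cont=1 payload=0x17=23: acc |= 23<<7 -> acc=3053 shift=14
  byte[12]=0x64 cont=0 payload=0x64=100: acc |= 100<<14 -> acc=1641453 shift=21 [end]
Varint 6: bytes[10:13] = ED 97 64 -> value 1641453 (3 byte(s))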